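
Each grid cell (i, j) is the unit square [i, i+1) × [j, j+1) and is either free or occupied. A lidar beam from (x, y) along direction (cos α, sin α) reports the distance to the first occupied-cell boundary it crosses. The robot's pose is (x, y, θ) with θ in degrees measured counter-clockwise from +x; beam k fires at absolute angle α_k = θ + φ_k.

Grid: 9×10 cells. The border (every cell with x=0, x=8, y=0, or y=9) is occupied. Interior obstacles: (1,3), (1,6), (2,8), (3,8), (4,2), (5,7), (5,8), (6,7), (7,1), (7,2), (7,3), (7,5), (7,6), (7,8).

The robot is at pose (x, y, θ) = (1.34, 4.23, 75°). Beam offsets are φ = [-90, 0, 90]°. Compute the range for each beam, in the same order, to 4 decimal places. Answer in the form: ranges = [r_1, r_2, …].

beam 1: φ=-90°, α=345°
  d=(0.9659,-0.2588)  start (1,4)  tX=0.6833 tY=0.8887  stride 1/|dx|=1.0353 1/|dy|=3.8637
    cross x-line → (2,4), t=0.6833
    cross y-line → (2,3), t=0.8887
    cross x-line → (3,3), t=1.7186
    cross x-line → (4,3), t=2.7538
    cross x-line → (5,3), t=3.7891
    cross y-line → (5,2), t=4.7524
    cross x-line → (6,2), t=4.8244
    cross x-line → (7,2), t=5.8597 (wall)
  → r_1 = 5.8597
beam 2: φ=0°, α=75°
  d=(0.2588,0.9659)  start (1,4)  tX=2.5500 tY=0.7972  stride 1/|dx|=3.8637 1/|dy|=1.0353
    cross y-line → (1,5), t=0.7972
    cross y-line → (1,6), t=1.8324 (wall)
  → r_2 = 1.8324
beam 3: φ=90°, α=165°
  d=(-0.9659,0.2588)  start (1,4)  tX=0.3520 tY=2.9751  stride 1/|dx|=1.0353 1/|dy|=3.8637
    cross x-line → (0,4), t=0.3520 (wall)
  → r_3 = 0.3520

ranges = [5.8597, 1.8324, 0.3520]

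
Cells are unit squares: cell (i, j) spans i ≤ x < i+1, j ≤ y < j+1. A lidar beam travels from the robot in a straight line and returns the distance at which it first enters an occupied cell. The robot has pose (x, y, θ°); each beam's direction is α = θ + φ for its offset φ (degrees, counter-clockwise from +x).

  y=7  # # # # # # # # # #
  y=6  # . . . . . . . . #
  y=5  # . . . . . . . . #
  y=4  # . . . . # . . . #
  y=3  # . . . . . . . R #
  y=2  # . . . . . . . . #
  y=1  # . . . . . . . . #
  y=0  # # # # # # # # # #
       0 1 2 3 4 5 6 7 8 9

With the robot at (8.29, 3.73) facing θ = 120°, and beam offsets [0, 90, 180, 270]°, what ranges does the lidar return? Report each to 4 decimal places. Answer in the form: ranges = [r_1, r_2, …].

beam 1: φ=0°, α=120°
  direction (-0.5000, 0.8660); cell (8,3); t to first gridline: x 0.5800, y 0.3118 (then +2.0000 / +1.1547)
    (8,4) via y @ 0.3118
    (7,4) via x @ 0.5800
    (7,5) via y @ 1.4665
    (6,5) via x @ 2.5800
    (6,6) via y @ 2.6212
    (6,7) via y @ 3.7759  # hit
  → r_1 = 3.7759
beam 2: φ=90°, α=210°
  direction (-0.8660, -0.5000); cell (8,3); t to first gridline: x 0.3349, y 1.4600 (then +1.1547 / +2.0000)
    (7,3) via x @ 0.3349
    (7,2) via y @ 1.4600
    (6,2) via x @ 1.4896
    (5,2) via x @ 2.6443
    (5,1) via y @ 3.4600
    (4,1) via x @ 3.7990
    (3,1) via x @ 4.9537
    (3,0) via y @ 5.4600  # hit
  → r_2 = 5.4600
beam 3: φ=180°, α=300°
  direction (0.5000, -0.8660); cell (8,3); t to first gridline: x 1.4200, y 0.8429 (then +2.0000 / +1.1547)
    (8,2) via y @ 0.8429
    (9,2) via x @ 1.4200  # hit
  → r_3 = 1.4200
beam 4: φ=270°, α=30°
  direction (0.8660, 0.5000); cell (8,3); t to first gridline: x 0.8198, y 0.5400 (then +1.1547 / +2.0000)
    (8,4) via y @ 0.5400
    (9,4) via x @ 0.8198  # hit
  → r_4 = 0.8198

ranges = [3.7759, 5.4600, 1.4200, 0.8198]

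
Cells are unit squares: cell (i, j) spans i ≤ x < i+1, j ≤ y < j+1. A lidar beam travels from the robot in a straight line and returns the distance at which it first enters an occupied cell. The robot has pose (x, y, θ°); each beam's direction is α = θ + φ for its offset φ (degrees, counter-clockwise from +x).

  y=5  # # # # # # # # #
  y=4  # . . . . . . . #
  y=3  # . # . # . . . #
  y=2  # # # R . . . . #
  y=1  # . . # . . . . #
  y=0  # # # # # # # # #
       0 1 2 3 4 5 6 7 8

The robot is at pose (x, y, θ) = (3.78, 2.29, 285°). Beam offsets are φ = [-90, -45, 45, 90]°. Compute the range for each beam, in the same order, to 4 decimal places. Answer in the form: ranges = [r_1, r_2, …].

ranges = [0.8075, 0.3349, 2.5800, 4.3689]

beam 1: φ=-90°, α=195°
  dir = (cos 195°, sin 195°) = (-0.9659, -0.2588); from cell (3,2)
  next x-line at t=0.8075, next y-line at t=1.1205; Δt_x=1.0353, Δt_y=3.8637
    x: enter (2,2) at t=0.8075 ← occupied
  → r_1 = 0.8075
beam 2: φ=-45°, α=240°
  dir = (cos 240°, sin 240°) = (-0.5000, -0.8660); from cell (3,2)
  next x-line at t=1.5600, next y-line at t=0.3349; Δt_x=2.0000, Δt_y=1.1547
    y: enter (3,1) at t=0.3349 ← occupied
  → r_2 = 0.3349
beam 3: φ=45°, α=330°
  dir = (cos 330°, sin 330°) = (0.8660, -0.5000); from cell (3,2)
  next x-line at t=0.2540, next y-line at t=0.5800; Δt_x=1.1547, Δt_y=2.0000
    x: enter (4,2) at t=0.2540
    y: enter (4,1) at t=0.5800
    x: enter (5,1) at t=1.4087
    x: enter (6,1) at t=2.5634
    y: enter (6,0) at t=2.5800 ← occupied
  → r_3 = 2.5800
beam 4: φ=90°, α=15°
  dir = (cos 15°, sin 15°) = (0.9659, 0.2588); from cell (3,2)
  next x-line at t=0.2278, next y-line at t=2.7432; Δt_x=1.0353, Δt_y=3.8637
    x: enter (4,2) at t=0.2278
    x: enter (5,2) at t=1.2630
    x: enter (6,2) at t=2.2983
    y: enter (6,3) at t=2.7432
    x: enter (7,3) at t=3.3336
    x: enter (8,3) at t=4.3689 ← occupied
  → r_4 = 4.3689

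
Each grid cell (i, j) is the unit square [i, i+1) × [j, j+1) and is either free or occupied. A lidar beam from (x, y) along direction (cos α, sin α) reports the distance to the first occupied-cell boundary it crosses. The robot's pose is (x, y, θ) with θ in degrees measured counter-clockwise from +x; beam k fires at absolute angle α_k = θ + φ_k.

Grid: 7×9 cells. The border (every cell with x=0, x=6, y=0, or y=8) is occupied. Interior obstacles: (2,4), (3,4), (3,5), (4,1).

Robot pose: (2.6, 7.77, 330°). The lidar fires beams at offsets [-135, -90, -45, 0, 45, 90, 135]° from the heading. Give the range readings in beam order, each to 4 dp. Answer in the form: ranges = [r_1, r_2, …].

ranges = [1.6564, 3.2000, 1.8324, 3.9260, 0.8887, 0.2656, 0.2381]

beam 1: φ=-135°, α=195°
  dir = (cos 195°, sin 195°) = (-0.9659, -0.2588); from cell (2,7)
  next x-line at t=0.6212, next y-line at t=2.9751; Δt_x=1.0353, Δt_y=3.8637
    x: enter (1,7) at t=0.6212
    x: enter (0,7) at t=1.6564 ← occupied
  → r_1 = 1.6564
beam 2: φ=-90°, α=240°
  dir = (cos 240°, sin 240°) = (-0.5000, -0.8660); from cell (2,7)
  next x-line at t=1.2000, next y-line at t=0.8891; Δt_x=2.0000, Δt_y=1.1547
    y: enter (2,6) at t=0.8891
    x: enter (1,6) at t=1.2000
    y: enter (1,5) at t=2.0438
    y: enter (1,4) at t=3.1985
    x: enter (0,4) at t=3.2000 ← occupied
  → r_2 = 3.2000
beam 3: φ=-45°, α=285°
  dir = (cos 285°, sin 285°) = (0.2588, -0.9659); from cell (2,7)
  next x-line at t=1.5455, next y-line at t=0.7972; Δt_x=3.8637, Δt_y=1.0353
    y: enter (2,6) at t=0.7972
    x: enter (3,6) at t=1.5455
    y: enter (3,5) at t=1.8324 ← occupied
  → r_3 = 1.8324
beam 4: φ=0°, α=330°
  dir = (cos 330°, sin 330°) = (0.8660, -0.5000); from cell (2,7)
  next x-line at t=0.4619, next y-line at t=1.5400; Δt_x=1.1547, Δt_y=2.0000
    x: enter (3,7) at t=0.4619
    y: enter (3,6) at t=1.5400
    x: enter (4,6) at t=1.6166
    x: enter (5,6) at t=2.7713
    y: enter (5,5) at t=3.5400
    x: enter (6,5) at t=3.9260 ← occupied
  → r_4 = 3.9260
beam 5: φ=45°, α=15°
  dir = (cos 15°, sin 15°) = (0.9659, 0.2588); from cell (2,7)
  next x-line at t=0.4141, next y-line at t=0.8887; Δt_x=1.0353, Δt_y=3.8637
    x: enter (3,7) at t=0.4141
    y: enter (3,8) at t=0.8887 ← occupied
  → r_5 = 0.8887
beam 6: φ=90°, α=60°
  dir = (cos 60°, sin 60°) = (0.5000, 0.8660); from cell (2,7)
  next x-line at t=0.8000, next y-line at t=0.2656; Δt_x=2.0000, Δt_y=1.1547
    y: enter (2,8) at t=0.2656 ← occupied
  → r_6 = 0.2656
beam 7: φ=135°, α=105°
  dir = (cos 105°, sin 105°) = (-0.2588, 0.9659); from cell (2,7)
  next x-line at t=2.3182, next y-line at t=0.2381; Δt_x=3.8637, Δt_y=1.0353
    y: enter (2,8) at t=0.2381 ← occupied
  → r_7 = 0.2381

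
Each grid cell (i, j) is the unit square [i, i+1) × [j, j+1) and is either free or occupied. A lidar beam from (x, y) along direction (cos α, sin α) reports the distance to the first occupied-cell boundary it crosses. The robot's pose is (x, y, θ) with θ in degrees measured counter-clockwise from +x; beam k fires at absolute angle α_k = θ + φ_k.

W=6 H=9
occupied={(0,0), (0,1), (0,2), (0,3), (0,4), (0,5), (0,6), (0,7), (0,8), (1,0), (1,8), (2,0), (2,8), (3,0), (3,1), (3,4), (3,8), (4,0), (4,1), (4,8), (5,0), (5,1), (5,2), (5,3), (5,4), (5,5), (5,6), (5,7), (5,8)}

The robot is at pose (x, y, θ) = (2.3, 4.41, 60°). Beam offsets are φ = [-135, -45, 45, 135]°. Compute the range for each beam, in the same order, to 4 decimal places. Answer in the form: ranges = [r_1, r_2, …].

ranges = [2.7046, 0.7247, 3.7166, 1.3459]

beam 1: φ=-135°, α=285°
  cosα=0.2588 sinα=-0.9659 | (2,4) | tMaxX 2.7046 tMaxY 0.4245 | tΔX 3.8637 tΔY 1.0353
    t=0.4245 [y] (2,3)
    t=1.4597 [y] (2,2)
    t=2.4950 [y] (2,1)
    t=2.7046 [x] (3,1) — stop
  → r_1 = 2.7046
beam 2: φ=-45°, α=15°
  cosα=0.9659 sinα=0.2588 | (2,4) | tMaxX 0.7247 tMaxY 2.2796 | tΔX 1.0353 tΔY 3.8637
    t=0.7247 [x] (3,4) — stop
  → r_2 = 0.7247
beam 3: φ=45°, α=105°
  cosα=-0.2588 sinα=0.9659 | (2,4) | tMaxX 1.1591 tMaxY 0.6108 | tΔX 3.8637 tΔY 1.0353
    t=0.6108 [y] (2,5)
    t=1.1591 [x] (1,5)
    t=1.6461 [y] (1,6)
    t=2.6814 [y] (1,7)
    t=3.7166 [y] (1,8) — stop
  → r_3 = 3.7166
beam 4: φ=135°, α=195°
  cosα=-0.9659 sinα=-0.2588 | (2,4) | tMaxX 0.3106 tMaxY 1.5841 | tΔX 1.0353 tΔY 3.8637
    t=0.3106 [x] (1,4)
    t=1.3459 [x] (0,4) — stop
  → r_4 = 1.3459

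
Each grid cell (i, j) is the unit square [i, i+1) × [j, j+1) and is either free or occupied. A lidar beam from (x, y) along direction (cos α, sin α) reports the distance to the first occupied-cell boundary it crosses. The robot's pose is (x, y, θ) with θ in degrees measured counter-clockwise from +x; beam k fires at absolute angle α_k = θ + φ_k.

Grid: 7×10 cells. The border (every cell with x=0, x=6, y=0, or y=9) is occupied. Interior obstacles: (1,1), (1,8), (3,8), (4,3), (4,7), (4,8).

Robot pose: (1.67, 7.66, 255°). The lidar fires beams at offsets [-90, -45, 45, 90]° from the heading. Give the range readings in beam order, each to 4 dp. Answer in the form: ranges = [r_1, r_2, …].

beam 1: φ=-90°, α=165°
  direction (-0.9659, 0.2588); cell (1,7); t to first gridline: x 0.6936, y 1.3137 (then +1.0353 / +3.8637)
    (0,7) via x @ 0.6936  # hit
  → r_1 = 0.6936
beam 2: φ=-45°, α=210°
  direction (-0.8660, -0.5000); cell (1,7); t to first gridline: x 0.7736, y 1.3200 (then +1.1547 / +2.0000)
    (0,7) via x @ 0.7736  # hit
  → r_2 = 0.7736
beam 3: φ=45°, α=300°
  direction (0.5000, -0.8660); cell (1,7); t to first gridline: x 0.6600, y 0.7621 (then +2.0000 / +1.1547)
    (2,7) via x @ 0.6600
    (2,6) via y @ 0.7621
    (2,5) via y @ 1.9168
    (3,5) via x @ 2.6600
    (3,4) via y @ 3.0715
    (3,3) via y @ 4.2262
    (4,3) via x @ 4.6600  # hit
  → r_3 = 4.6600
beam 4: φ=90°, α=345°
  direction (0.9659, -0.2588); cell (1,7); t to first gridline: x 0.3416, y 2.5500 (then +1.0353 / +3.8637)
    (2,7) via x @ 0.3416
    (3,7) via x @ 1.3769
    (4,7) via x @ 2.4122  # hit
  → r_4 = 2.4122

ranges = [0.6936, 0.7736, 4.6600, 2.4122]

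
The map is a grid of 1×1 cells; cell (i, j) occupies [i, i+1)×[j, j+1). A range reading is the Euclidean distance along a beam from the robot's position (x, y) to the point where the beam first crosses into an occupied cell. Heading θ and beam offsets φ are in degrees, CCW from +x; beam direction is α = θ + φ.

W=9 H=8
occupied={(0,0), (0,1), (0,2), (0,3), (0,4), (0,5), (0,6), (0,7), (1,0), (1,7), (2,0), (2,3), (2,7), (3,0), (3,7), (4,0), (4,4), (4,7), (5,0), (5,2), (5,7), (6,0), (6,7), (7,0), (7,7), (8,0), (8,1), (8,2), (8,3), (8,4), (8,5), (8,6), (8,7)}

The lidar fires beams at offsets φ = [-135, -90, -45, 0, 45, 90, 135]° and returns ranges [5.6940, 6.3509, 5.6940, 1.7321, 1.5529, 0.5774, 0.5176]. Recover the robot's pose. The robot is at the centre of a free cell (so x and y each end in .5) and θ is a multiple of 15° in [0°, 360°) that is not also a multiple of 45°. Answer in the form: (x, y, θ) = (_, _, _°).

(x, y, θ) = (6.5, 6.5, 330°)

The pose lattice has 39·16 = 624 candidates. Test each by forward raycasting.
  (3.5, 1.5, 15°): beam 1 = 0.5774 ≠ 5.6940 ✗
  (3.5, 2.5, 195°): beam 1 = 1.7321 ≠ 5.6940 ✗
  (6.5, 4.5, 105°): beam 1 = 1.7321 ≠ 5.6940 ✗
  …
  (6.5, 6.5, 330°): r_1=5.6940, r_2=6.3509, r_3=5.6940, r_4=1.7321, r_5=1.5529, r_6=0.5774, r_7=0.5176 — all match ✓
Only this pose fits every beam.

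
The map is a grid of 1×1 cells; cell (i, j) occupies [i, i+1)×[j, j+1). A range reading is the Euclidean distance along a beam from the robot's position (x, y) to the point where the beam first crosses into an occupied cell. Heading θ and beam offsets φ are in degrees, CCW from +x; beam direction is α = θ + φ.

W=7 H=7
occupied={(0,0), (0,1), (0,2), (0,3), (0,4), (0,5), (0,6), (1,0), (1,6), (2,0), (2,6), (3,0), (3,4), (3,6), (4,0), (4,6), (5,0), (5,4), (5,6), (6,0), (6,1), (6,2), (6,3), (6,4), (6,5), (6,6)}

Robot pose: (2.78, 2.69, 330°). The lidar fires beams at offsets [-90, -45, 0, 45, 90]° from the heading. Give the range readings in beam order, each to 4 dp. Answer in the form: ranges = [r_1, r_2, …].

ranges = [1.9514, 1.7496, 3.3800, 3.3336, 1.5127]

beam 1: φ=-90°, α=240°
  cosα=-0.5000 sinα=-0.8660 | (2,2) | tMaxX 1.5600 tMaxY 0.7967 | tΔX 2.0000 tΔY 1.1547
    t=0.7967 [y] (2,1)
    t=1.5600 [x] (1,1)
    t=1.9514 [y] (1,0) — stop
  → r_1 = 1.9514
beam 2: φ=-45°, α=285°
  cosα=0.2588 sinα=-0.9659 | (2,2) | tMaxX 0.8500 tMaxY 0.7143 | tΔX 3.8637 tΔY 1.0353
    t=0.7143 [y] (2,1)
    t=0.8500 [x] (3,1)
    t=1.7496 [y] (3,0) — stop
  → r_2 = 1.7496
beam 3: φ=0°, α=330°
  cosα=0.8660 sinα=-0.5000 | (2,2) | tMaxX 0.2540 tMaxY 1.3800 | tΔX 1.1547 tΔY 2.0000
    t=0.2540 [x] (3,2)
    t=1.3800 [y] (3,1)
    t=1.4087 [x] (4,1)
    t=2.5634 [x] (5,1)
    t=3.3800 [y] (5,0) — stop
  → r_3 = 3.3800
beam 4: φ=45°, α=15°
  cosα=0.9659 sinα=0.2588 | (2,2) | tMaxX 0.2278 tMaxY 1.1977 | tΔX 1.0353 tΔY 3.8637
    t=0.2278 [x] (3,2)
    t=1.1977 [y] (3,3)
    t=1.2630 [x] (4,3)
    t=2.2983 [x] (5,3)
    t=3.3336 [x] (6,3) — stop
  → r_4 = 3.3336
beam 5: φ=90°, α=60°
  cosα=0.5000 sinα=0.8660 | (2,2) | tMaxX 0.4400 tMaxY 0.3580 | tΔX 2.0000 tΔY 1.1547
    t=0.3580 [y] (2,3)
    t=0.4400 [x] (3,3)
    t=1.5127 [y] (3,4) — stop
  → r_5 = 1.5127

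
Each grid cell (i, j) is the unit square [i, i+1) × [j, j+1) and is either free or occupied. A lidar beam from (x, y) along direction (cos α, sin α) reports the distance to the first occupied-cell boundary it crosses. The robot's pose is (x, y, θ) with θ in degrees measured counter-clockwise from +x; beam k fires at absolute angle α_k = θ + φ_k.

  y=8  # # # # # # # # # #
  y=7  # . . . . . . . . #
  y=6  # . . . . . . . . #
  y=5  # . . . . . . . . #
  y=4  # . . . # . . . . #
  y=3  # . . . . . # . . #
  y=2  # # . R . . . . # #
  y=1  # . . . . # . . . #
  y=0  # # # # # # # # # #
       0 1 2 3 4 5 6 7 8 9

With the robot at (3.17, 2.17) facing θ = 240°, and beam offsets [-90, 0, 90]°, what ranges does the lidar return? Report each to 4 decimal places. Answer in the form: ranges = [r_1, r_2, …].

ranges = [1.3510, 1.3510, 2.1131]

beam 1: φ=-90°, α=150°
  direction (-0.8660, 0.5000); cell (3,2); t to first gridline: x 0.1963, y 1.6600 (then +1.1547 / +2.0000)
    (2,2) via x @ 0.1963
    (1,2) via x @ 1.3510  # hit
  → r_1 = 1.3510
beam 2: φ=0°, α=240°
  direction (-0.5000, -0.8660); cell (3,2); t to first gridline: x 0.3400, y 0.1963 (then +2.0000 / +1.1547)
    (3,1) via y @ 0.1963
    (2,1) via x @ 0.3400
    (2,0) via y @ 1.3510  # hit
  → r_2 = 1.3510
beam 3: φ=90°, α=330°
  direction (0.8660, -0.5000); cell (3,2); t to first gridline: x 0.9584, y 0.3400 (then +1.1547 / +2.0000)
    (3,1) via y @ 0.3400
    (4,1) via x @ 0.9584
    (5,1) via x @ 2.1131  # hit
  → r_3 = 2.1131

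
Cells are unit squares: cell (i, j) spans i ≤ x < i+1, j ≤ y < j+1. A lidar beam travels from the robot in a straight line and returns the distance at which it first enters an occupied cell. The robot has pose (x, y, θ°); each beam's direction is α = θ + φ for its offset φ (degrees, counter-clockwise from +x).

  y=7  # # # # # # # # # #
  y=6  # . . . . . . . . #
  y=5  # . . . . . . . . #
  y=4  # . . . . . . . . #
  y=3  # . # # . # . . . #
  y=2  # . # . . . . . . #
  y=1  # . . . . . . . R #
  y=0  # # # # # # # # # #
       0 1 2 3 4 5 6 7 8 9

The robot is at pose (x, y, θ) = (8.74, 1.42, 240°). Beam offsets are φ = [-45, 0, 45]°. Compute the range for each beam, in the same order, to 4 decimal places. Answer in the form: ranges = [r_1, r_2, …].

ranges = [1.6228, 0.4850, 0.4348]

beam 1: φ=-45°, α=195°
  d=(-0.9659,-0.2588)  start (8,1)  tX=0.7661 tY=1.6228  stride 1/|dx|=1.0353 1/|dy|=3.8637
    cross x-line → (7,1), t=0.7661
    cross y-line → (7,0), t=1.6228 (wall)
  → r_1 = 1.6228
beam 2: φ=0°, α=240°
  d=(-0.5000,-0.8660)  start (8,1)  tX=1.4800 tY=0.4850  stride 1/|dx|=2.0000 1/|dy|=1.1547
    cross y-line → (8,0), t=0.4850 (wall)
  → r_2 = 0.4850
beam 3: φ=45°, α=285°
  d=(0.2588,-0.9659)  start (8,1)  tX=1.0046 tY=0.4348  stride 1/|dx|=3.8637 1/|dy|=1.0353
    cross y-line → (8,0), t=0.4348 (wall)
  → r_3 = 0.4348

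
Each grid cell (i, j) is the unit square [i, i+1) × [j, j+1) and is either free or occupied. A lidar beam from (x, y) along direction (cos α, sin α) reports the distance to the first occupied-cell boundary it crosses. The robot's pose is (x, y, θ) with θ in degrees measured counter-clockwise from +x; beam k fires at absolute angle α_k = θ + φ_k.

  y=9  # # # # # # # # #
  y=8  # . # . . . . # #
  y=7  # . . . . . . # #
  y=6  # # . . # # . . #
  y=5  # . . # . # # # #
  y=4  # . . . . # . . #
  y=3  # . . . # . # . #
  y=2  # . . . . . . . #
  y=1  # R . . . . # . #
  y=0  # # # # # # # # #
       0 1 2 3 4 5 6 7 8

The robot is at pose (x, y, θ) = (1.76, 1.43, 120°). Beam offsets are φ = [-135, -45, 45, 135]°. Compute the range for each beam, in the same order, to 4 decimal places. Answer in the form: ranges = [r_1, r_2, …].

beam 1: φ=-135°, α=345°
  d=(0.9659,-0.2588)  start (1,1)  tX=0.2485 tY=1.6614  stride 1/|dx|=1.0353 1/|dy|=3.8637
    cross x-line → (2,1), t=0.2485
    cross x-line → (3,1), t=1.2837
    cross y-line → (3,0), t=1.6614 (wall)
  → r_1 = 1.6614
beam 2: φ=-45°, α=75°
  d=(0.2588,0.9659)  start (1,1)  tX=0.9273 tY=0.5901  stride 1/|dx|=3.8637 1/|dy|=1.0353
    cross y-line → (1,2), t=0.5901
    cross x-line → (2,2), t=0.9273
    cross y-line → (2,3), t=1.6254
    cross y-line → (2,4), t=2.6607
    cross y-line → (2,5), t=3.6959
    cross y-line → (2,6), t=4.7312
    cross x-line → (3,6), t=4.7910
    cross y-line → (3,7), t=5.7665
    cross y-line → (3,8), t=6.8018
    cross y-line → (3,9), t=7.8370 (wall)
  → r_2 = 7.8370
beam 3: φ=45°, α=165°
  d=(-0.9659,0.2588)  start (1,1)  tX=0.7868 tY=2.2023  stride 1/|dx|=1.0353 1/|dy|=3.8637
    cross x-line → (0,1), t=0.7868 (wall)
  → r_3 = 0.7868
beam 4: φ=135°, α=255°
  d=(-0.2588,-0.9659)  start (1,1)  tX=2.9364 tY=0.4452  stride 1/|dx|=3.8637 1/|dy|=1.0353
    cross y-line → (1,0), t=0.4452 (wall)
  → r_4 = 0.4452

ranges = [1.6614, 7.8370, 0.7868, 0.4452]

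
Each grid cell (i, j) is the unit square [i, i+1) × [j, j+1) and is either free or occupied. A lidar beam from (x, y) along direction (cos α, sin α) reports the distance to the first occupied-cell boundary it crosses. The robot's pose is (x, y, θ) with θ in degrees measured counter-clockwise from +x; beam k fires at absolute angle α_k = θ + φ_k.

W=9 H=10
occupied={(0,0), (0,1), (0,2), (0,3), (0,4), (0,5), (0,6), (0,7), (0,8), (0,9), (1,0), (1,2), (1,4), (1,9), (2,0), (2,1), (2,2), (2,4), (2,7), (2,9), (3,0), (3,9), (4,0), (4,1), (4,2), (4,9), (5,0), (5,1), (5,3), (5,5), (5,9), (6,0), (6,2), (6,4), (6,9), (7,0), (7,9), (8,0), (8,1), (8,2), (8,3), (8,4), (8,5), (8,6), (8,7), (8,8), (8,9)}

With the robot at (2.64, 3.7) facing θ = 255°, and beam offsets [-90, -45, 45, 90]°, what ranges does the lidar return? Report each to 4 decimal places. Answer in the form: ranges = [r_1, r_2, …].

beam 1: φ=-90°, α=165°
  d=(-0.9659,0.2588)  start (2,3)  tX=0.6626 tY=1.1591  stride 1/|dx|=1.0353 1/|dy|=3.8637
    cross x-line → (1,3), t=0.6626
    cross y-line → (1,4), t=1.1591 (wall)
  → r_1 = 1.1591
beam 2: φ=-45°, α=210°
  d=(-0.8660,-0.5000)  start (2,3)  tX=0.7390 tY=1.4000  stride 1/|dx|=1.1547 1/|dy|=2.0000
    cross x-line → (1,3), t=0.7390
    cross y-line → (1,2), t=1.4000 (wall)
  → r_2 = 1.4000
beam 3: φ=45°, α=300°
  d=(0.5000,-0.8660)  start (2,3)  tX=0.7200 tY=0.8083  stride 1/|dx|=2.0000 1/|dy|=1.1547
    cross x-line → (3,3), t=0.7200
    cross y-line → (3,2), t=0.8083
    cross y-line → (3,1), t=1.9630
    cross x-line → (4,1), t=2.7200 (wall)
  → r_3 = 2.7200
beam 4: φ=90°, α=345°
  d=(0.9659,-0.2588)  start (2,3)  tX=0.3727 tY=2.7046  stride 1/|dx|=1.0353 1/|dy|=3.8637
    cross x-line → (3,3), t=0.3727
    cross x-line → (4,3), t=1.4080
    cross x-line → (5,3), t=2.4433 (wall)
  → r_4 = 2.4433

ranges = [1.1591, 1.4000, 2.7200, 2.4433]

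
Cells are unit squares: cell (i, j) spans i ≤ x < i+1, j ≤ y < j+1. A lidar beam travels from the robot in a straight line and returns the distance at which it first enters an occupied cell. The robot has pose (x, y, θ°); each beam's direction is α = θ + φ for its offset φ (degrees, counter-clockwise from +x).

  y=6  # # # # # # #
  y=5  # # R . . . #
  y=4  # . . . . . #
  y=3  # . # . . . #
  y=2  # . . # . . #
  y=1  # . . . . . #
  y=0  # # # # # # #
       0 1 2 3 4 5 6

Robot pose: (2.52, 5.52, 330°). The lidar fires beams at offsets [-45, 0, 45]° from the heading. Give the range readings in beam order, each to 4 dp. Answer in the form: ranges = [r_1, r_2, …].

ranges = [1.5736, 4.0184, 1.8546]

beam 1: φ=-45°, α=285°
  d=(0.2588,-0.9659)  start (2,5)  tX=1.8546 tY=0.5383  stride 1/|dx|=3.8637 1/|dy|=1.0353
    cross y-line → (2,4), t=0.5383
    cross y-line → (2,3), t=1.5736 (wall)
  → r_1 = 1.5736
beam 2: φ=0°, α=330°
  d=(0.8660,-0.5000)  start (2,5)  tX=0.5543 tY=1.0400  stride 1/|dx|=1.1547 1/|dy|=2.0000
    cross x-line → (3,5), t=0.5543
    cross y-line → (3,4), t=1.0400
    cross x-line → (4,4), t=1.7090
    cross x-line → (5,4), t=2.8637
    cross y-line → (5,3), t=3.0400
    cross x-line → (6,3), t=4.0184 (wall)
  → r_2 = 4.0184
beam 3: φ=45°, α=15°
  d=(0.9659,0.2588)  start (2,5)  tX=0.4969 tY=1.8546  stride 1/|dx|=1.0353 1/|dy|=3.8637
    cross x-line → (3,5), t=0.4969
    cross x-line → (4,5), t=1.5322
    cross y-line → (4,6), t=1.8546 (wall)
  → r_3 = 1.8546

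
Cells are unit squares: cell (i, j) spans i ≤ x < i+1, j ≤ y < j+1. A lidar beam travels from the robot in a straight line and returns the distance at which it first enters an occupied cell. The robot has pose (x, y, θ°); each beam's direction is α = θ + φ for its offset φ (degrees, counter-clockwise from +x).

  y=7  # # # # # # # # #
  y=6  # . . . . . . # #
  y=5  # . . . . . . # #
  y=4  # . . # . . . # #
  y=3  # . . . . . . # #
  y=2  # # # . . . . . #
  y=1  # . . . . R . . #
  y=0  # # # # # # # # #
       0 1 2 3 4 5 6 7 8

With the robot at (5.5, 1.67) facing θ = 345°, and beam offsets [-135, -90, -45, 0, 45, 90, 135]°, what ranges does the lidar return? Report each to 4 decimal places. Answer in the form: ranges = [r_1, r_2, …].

beam 1: φ=-135°, α=210°
  cosα=-0.8660 sinα=-0.5000 | (5,1) | tMaxX 0.5774 tMaxY 1.3400 | tΔX 1.1547 tΔY 2.0000
    t=0.5774 [x] (4,1)
    t=1.3400 [y] (4,0) — stop
  → r_1 = 1.3400
beam 2: φ=-90°, α=255°
  cosα=-0.2588 sinα=-0.9659 | (5,1) | tMaxX 1.9319 tMaxY 0.6936 | tΔX 3.8637 tΔY 1.0353
    t=0.6936 [y] (5,0) — stop
  → r_2 = 0.6936
beam 3: φ=-45°, α=300°
  cosα=0.5000 sinα=-0.8660 | (5,1) | tMaxX 1.0000 tMaxY 0.7736 | tΔX 2.0000 tΔY 1.1547
    t=0.7736 [y] (5,0) — stop
  → r_3 = 0.7736
beam 4: φ=0°, α=345°
  cosα=0.9659 sinα=-0.2588 | (5,1) | tMaxX 0.5176 tMaxY 2.5887 | tΔX 1.0353 tΔY 3.8637
    t=0.5176 [x] (6,1)
    t=1.5529 [x] (7,1)
    t=2.5882 [x] (8,1) — stop
  → r_4 = 2.5882
beam 5: φ=45°, α=30°
  cosα=0.8660 sinα=0.5000 | (5,1) | tMaxX 0.5774 tMaxY 0.6600 | tΔX 1.1547 tΔY 2.0000
    t=0.5774 [x] (6,1)
    t=0.6600 [y] (6,2)
    t=1.7321 [x] (7,2)
    t=2.6600 [y] (7,3) — stop
  → r_5 = 2.6600
beam 6: φ=90°, α=75°
  cosα=0.2588 sinα=0.9659 | (5,1) | tMaxX 1.9319 tMaxY 0.3416 | tΔX 3.8637 tΔY 1.0353
    t=0.3416 [y] (5,2)
    t=1.3769 [y] (5,3)
    t=1.9319 [x] (6,3)
    t=2.4122 [y] (6,4)
    t=3.4475 [y] (6,5)
    t=4.4827 [y] (6,6)
    t=5.5180 [y] (6,7) — stop
  → r_6 = 5.5180
beam 7: φ=135°, α=120°
  cosα=-0.5000 sinα=0.8660 | (5,1) | tMaxX 1.0000 tMaxY 0.3811 | tΔX 2.0000 tΔY 1.1547
    t=0.3811 [y] (5,2)
    t=1.0000 [x] (4,2)
    t=1.5358 [y] (4,3)
    t=2.6905 [y] (4,4)
    t=3.0000 [x] (3,4) — stop
  → r_7 = 3.0000

ranges = [1.3400, 0.6936, 0.7736, 2.5882, 2.6600, 5.5180, 3.0000]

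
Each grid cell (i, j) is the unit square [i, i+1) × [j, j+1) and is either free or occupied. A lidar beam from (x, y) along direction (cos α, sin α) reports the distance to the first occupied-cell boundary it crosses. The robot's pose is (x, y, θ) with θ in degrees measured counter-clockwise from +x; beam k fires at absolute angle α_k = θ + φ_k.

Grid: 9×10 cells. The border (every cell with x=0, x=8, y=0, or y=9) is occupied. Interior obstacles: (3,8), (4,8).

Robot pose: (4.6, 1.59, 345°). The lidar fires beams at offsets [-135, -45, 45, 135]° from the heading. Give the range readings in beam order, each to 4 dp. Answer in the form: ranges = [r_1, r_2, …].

ranges = [1.1800, 0.6813, 3.9260, 7.2000]

beam 1: φ=-135°, α=210°
  cosα=-0.8660 sinα=-0.5000 | (4,1) | tMaxX 0.6928 tMaxY 1.1800 | tΔX 1.1547 tΔY 2.0000
    t=0.6928 [x] (3,1)
    t=1.1800 [y] (3,0) — stop
  → r_1 = 1.1800
beam 2: φ=-45°, α=300°
  cosα=0.5000 sinα=-0.8660 | (4,1) | tMaxX 0.8000 tMaxY 0.6813 | tΔX 2.0000 tΔY 1.1547
    t=0.6813 [y] (4,0) — stop
  → r_2 = 0.6813
beam 3: φ=45°, α=30°
  cosα=0.8660 sinα=0.5000 | (4,1) | tMaxX 0.4619 tMaxY 0.8200 | tΔX 1.1547 tΔY 2.0000
    t=0.4619 [x] (5,1)
    t=0.8200 [y] (5,2)
    t=1.6166 [x] (6,2)
    t=2.7713 [x] (7,2)
    t=2.8200 [y] (7,3)
    t=3.9260 [x] (8,3) — stop
  → r_3 = 3.9260
beam 4: φ=135°, α=120°
  cosα=-0.5000 sinα=0.8660 | (4,1) | tMaxX 1.2000 tMaxY 0.4734 | tΔX 2.0000 tΔY 1.1547
    t=0.4734 [y] (4,2)
    t=1.2000 [x] (3,2)
    t=1.6281 [y] (3,3)
    t=2.7828 [y] (3,4)
    t=3.2000 [x] (2,4)
    t=3.9375 [y] (2,5)
    t=5.0922 [y] (2,6)
    t=5.2000 [x] (1,6)
    t=6.2469 [y] (1,7)
    t=7.2000 [x] (0,7) — stop
  → r_4 = 7.2000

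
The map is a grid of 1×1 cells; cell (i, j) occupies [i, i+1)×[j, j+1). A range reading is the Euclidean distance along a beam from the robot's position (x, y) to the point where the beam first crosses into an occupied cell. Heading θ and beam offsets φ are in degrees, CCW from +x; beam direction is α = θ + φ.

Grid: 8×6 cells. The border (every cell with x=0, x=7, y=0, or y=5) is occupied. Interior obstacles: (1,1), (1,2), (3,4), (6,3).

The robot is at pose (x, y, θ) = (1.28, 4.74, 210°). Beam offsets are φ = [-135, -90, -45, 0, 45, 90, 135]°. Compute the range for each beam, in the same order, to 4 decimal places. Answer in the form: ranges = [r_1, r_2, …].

ranges = [0.2692, 0.3002, 0.2899, 0.3233, 1.0818, 4.3186, 1.7807]

beam 1: φ=-135°, α=75°
  dir = (cos 75°, sin 75°) = (0.2588, 0.9659); from cell (1,4)
  next x-line at t=2.7819, next y-line at t=0.2692; Δt_x=3.8637, Δt_y=1.0353
    y: enter (1,5) at t=0.2692 ← occupied
  → r_1 = 0.2692
beam 2: φ=-90°, α=120°
  dir = (cos 120°, sin 120°) = (-0.5000, 0.8660); from cell (1,4)
  next x-line at t=0.5600, next y-line at t=0.3002; Δt_x=2.0000, Δt_y=1.1547
    y: enter (1,5) at t=0.3002 ← occupied
  → r_2 = 0.3002
beam 3: φ=-45°, α=165°
  dir = (cos 165°, sin 165°) = (-0.9659, 0.2588); from cell (1,4)
  next x-line at t=0.2899, next y-line at t=1.0046; Δt_x=1.0353, Δt_y=3.8637
    x: enter (0,4) at t=0.2899 ← occupied
  → r_3 = 0.2899
beam 4: φ=0°, α=210°
  dir = (cos 210°, sin 210°) = (-0.8660, -0.5000); from cell (1,4)
  next x-line at t=0.3233, next y-line at t=1.4800; Δt_x=1.1547, Δt_y=2.0000
    x: enter (0,4) at t=0.3233 ← occupied
  → r_4 = 0.3233
beam 5: φ=45°, α=255°
  dir = (cos 255°, sin 255°) = (-0.2588, -0.9659); from cell (1,4)
  next x-line at t=1.0818, next y-line at t=0.7661; Δt_x=3.8637, Δt_y=1.0353
    y: enter (1,3) at t=0.7661
    x: enter (0,3) at t=1.0818 ← occupied
  → r_5 = 1.0818
beam 6: φ=90°, α=300°
  dir = (cos 300°, sin 300°) = (0.5000, -0.8660); from cell (1,4)
  next x-line at t=1.4400, next y-line at t=0.8545; Δt_x=2.0000, Δt_y=1.1547
    y: enter (1,3) at t=0.8545
    x: enter (2,3) at t=1.4400
    y: enter (2,2) at t=2.0092
    y: enter (2,1) at t=3.1639
    x: enter (3,1) at t=3.4400
    y: enter (3,0) at t=4.3186 ← occupied
  → r_6 = 4.3186
beam 7: φ=135°, α=345°
  dir = (cos 345°, sin 345°) = (0.9659, -0.2588); from cell (1,4)
  next x-line at t=0.7454, next y-line at t=2.8591; Δt_x=1.0353, Δt_y=3.8637
    x: enter (2,4) at t=0.7454
    x: enter (3,4) at t=1.7807 ← occupied
  → r_7 = 1.7807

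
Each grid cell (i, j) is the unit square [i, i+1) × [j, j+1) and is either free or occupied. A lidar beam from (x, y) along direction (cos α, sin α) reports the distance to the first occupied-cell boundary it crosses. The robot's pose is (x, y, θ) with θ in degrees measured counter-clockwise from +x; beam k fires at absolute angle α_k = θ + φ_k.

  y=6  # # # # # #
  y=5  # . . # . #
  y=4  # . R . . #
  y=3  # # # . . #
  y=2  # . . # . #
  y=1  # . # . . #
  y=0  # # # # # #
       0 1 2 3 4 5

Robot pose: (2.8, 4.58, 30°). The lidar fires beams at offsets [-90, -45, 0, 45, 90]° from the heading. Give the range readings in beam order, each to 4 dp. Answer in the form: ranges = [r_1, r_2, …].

ranges = [1.8244, 2.2776, 0.8400, 0.7727, 1.6397]

beam 1: φ=-90°, α=300°
  d=(0.5000,-0.8660)  start (2,4)  tX=0.4000 tY=0.6697  stride 1/|dx|=2.0000 1/|dy|=1.1547
    cross x-line → (3,4), t=0.4000
    cross y-line → (3,3), t=0.6697
    cross y-line → (3,2), t=1.8244 (wall)
  → r_1 = 1.8244
beam 2: φ=-45°, α=345°
  d=(0.9659,-0.2588)  start (2,4)  tX=0.2071 tY=2.2409  stride 1/|dx|=1.0353 1/|dy|=3.8637
    cross x-line → (3,4), t=0.2071
    cross x-line → (4,4), t=1.2423
    cross y-line → (4,3), t=2.2409
    cross x-line → (5,3), t=2.2776 (wall)
  → r_2 = 2.2776
beam 3: φ=0°, α=30°
  d=(0.8660,0.5000)  start (2,4)  tX=0.2309 tY=0.8400  stride 1/|dx|=1.1547 1/|dy|=2.0000
    cross x-line → (3,4), t=0.2309
    cross y-line → (3,5), t=0.8400 (wall)
  → r_3 = 0.8400
beam 4: φ=45°, α=75°
  d=(0.2588,0.9659)  start (2,4)  tX=0.7727 tY=0.4348  stride 1/|dx|=3.8637 1/|dy|=1.0353
    cross y-line → (2,5), t=0.4348
    cross x-line → (3,5), t=0.7727 (wall)
  → r_4 = 0.7727
beam 5: φ=90°, α=120°
  d=(-0.5000,0.8660)  start (2,4)  tX=1.6000 tY=0.4850  stride 1/|dx|=2.0000 1/|dy|=1.1547
    cross y-line → (2,5), t=0.4850
    cross x-line → (1,5), t=1.6000
    cross y-line → (1,6), t=1.6397 (wall)
  → r_5 = 1.6397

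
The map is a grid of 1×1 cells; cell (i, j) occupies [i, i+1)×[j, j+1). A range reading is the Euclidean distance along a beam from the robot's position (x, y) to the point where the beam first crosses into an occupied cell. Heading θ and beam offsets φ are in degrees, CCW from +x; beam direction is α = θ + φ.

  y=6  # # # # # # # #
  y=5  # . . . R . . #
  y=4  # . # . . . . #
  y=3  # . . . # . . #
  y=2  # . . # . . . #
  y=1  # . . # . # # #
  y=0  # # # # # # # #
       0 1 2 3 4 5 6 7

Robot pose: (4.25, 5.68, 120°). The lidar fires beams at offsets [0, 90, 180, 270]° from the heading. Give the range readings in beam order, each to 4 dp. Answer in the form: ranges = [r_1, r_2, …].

beam 1: φ=0°, α=120°
  cosα=-0.5000 sinα=0.8660 | (4,5) | tMaxX 0.5000 tMaxY 0.3695 | tΔX 2.0000 tΔY 1.1547
    t=0.3695 [y] (4,6) — stop
  → r_1 = 0.3695
beam 2: φ=90°, α=210°
  cosα=-0.8660 sinα=-0.5000 | (4,5) | tMaxX 0.2887 tMaxY 1.3600 | tΔX 1.1547 tΔY 2.0000
    t=0.2887 [x] (3,5)
    t=1.3600 [y] (3,4)
    t=1.4434 [x] (2,4) — stop
  → r_2 = 1.4434
beam 3: φ=180°, α=300°
  cosα=0.5000 sinα=-0.8660 | (4,5) | tMaxX 1.5000 tMaxY 0.7852 | tΔX 2.0000 tΔY 1.1547
    t=0.7852 [y] (4,4)
    t=1.5000 [x] (5,4)
    t=1.9399 [y] (5,3)
    t=3.0946 [y] (5,2)
    t=3.5000 [x] (6,2)
    t=4.2493 [y] (6,1) — stop
  → r_3 = 4.2493
beam 4: φ=270°, α=30°
  cosα=0.8660 sinα=0.5000 | (4,5) | tMaxX 0.8660 tMaxY 0.6400 | tΔX 1.1547 tΔY 2.0000
    t=0.6400 [y] (4,6) — stop
  → r_4 = 0.6400

ranges = [0.3695, 1.4434, 4.2493, 0.6400]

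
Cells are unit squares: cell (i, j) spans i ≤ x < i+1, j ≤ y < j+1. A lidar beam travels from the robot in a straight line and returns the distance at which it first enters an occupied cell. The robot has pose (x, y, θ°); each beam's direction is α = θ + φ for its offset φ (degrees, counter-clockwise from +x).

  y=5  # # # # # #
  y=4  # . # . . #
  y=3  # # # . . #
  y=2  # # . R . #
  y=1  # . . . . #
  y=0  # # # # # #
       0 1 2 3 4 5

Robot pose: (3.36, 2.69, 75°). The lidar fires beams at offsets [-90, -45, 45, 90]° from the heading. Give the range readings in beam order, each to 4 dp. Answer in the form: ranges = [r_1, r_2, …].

beam 1: φ=-90°, α=345°
  cosα=0.9659 sinα=-0.2588 | (3,2) | tMaxX 0.6626 tMaxY 2.6660 | tΔX 1.0353 tΔY 3.8637
    t=0.6626 [x] (4,2)
    t=1.6979 [x] (5,2) — stop
  → r_1 = 1.6979
beam 2: φ=-45°, α=30°
  cosα=0.8660 sinα=0.5000 | (3,2) | tMaxX 0.7390 tMaxY 0.6200 | tΔX 1.1547 tΔY 2.0000
    t=0.6200 [y] (3,3)
    t=0.7390 [x] (4,3)
    t=1.8937 [x] (5,3) — stop
  → r_2 = 1.8937
beam 3: φ=45°, α=120°
  cosα=-0.5000 sinα=0.8660 | (3,2) | tMaxX 0.7200 tMaxY 0.3580 | tΔX 2.0000 tΔY 1.1547
    t=0.3580 [y] (3,3)
    t=0.7200 [x] (2,3) — stop
  → r_3 = 0.7200
beam 4: φ=90°, α=165°
  cosα=-0.9659 sinα=0.2588 | (3,2) | tMaxX 0.3727 tMaxY 1.1977 | tΔX 1.0353 tΔY 3.8637
    t=0.3727 [x] (2,2)
    t=1.1977 [y] (2,3) — stop
  → r_4 = 1.1977

ranges = [1.6979, 1.8937, 0.7200, 1.1977]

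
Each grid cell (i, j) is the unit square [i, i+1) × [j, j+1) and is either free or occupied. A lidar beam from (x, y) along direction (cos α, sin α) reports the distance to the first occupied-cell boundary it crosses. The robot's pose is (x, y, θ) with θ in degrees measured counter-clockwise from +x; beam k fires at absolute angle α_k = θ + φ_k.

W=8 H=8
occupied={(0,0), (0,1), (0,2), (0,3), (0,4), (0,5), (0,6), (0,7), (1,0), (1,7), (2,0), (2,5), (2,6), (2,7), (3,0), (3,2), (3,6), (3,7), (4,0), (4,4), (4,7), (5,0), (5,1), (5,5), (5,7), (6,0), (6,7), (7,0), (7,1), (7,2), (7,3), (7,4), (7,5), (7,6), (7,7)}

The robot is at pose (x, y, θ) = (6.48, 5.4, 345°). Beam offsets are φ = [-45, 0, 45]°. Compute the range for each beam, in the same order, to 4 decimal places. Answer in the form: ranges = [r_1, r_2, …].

beam 1: φ=-45°, α=300°
  cosα=0.5000 sinα=-0.8660 | (6,5) | tMaxX 1.0400 tMaxY 0.4619 | tΔX 2.0000 tΔY 1.1547
    t=0.4619 [y] (6,4)
    t=1.0400 [x] (7,4) — stop
  → r_1 = 1.0400
beam 2: φ=0°, α=345°
  cosα=0.9659 sinα=-0.2588 | (6,5) | tMaxX 0.5383 tMaxY 1.5455 | tΔX 1.0353 tΔY 3.8637
    t=0.5383 [x] (7,5) — stop
  → r_2 = 0.5383
beam 3: φ=45°, α=30°
  cosα=0.8660 sinα=0.5000 | (6,5) | tMaxX 0.6004 tMaxY 1.2000 | tΔX 1.1547 tΔY 2.0000
    t=0.6004 [x] (7,5) — stop
  → r_3 = 0.6004

ranges = [1.0400, 0.5383, 0.6004]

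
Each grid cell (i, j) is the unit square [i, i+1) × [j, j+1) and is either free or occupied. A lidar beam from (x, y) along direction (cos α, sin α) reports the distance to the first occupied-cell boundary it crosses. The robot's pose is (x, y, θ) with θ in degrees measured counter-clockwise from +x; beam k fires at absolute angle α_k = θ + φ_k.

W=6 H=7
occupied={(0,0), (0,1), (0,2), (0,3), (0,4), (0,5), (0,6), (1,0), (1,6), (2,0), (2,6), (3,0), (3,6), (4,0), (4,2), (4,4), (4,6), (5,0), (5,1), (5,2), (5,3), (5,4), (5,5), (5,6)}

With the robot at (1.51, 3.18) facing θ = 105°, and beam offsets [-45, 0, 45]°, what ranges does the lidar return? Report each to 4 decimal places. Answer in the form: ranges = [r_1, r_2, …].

beam 1: φ=-45°, α=60°
  direction (0.5000, 0.8660); cell (1,3); t to first gridline: x 0.9800, y 0.9469 (then +2.0000 / +1.1547)
    (1,4) via y @ 0.9469
    (2,4) via x @ 0.9800
    (2,5) via y @ 2.1016
    (3,5) via x @ 2.9800
    (3,6) via y @ 3.2563  # hit
  → r_1 = 3.2563
beam 2: φ=0°, α=105°
  direction (-0.2588, 0.9659); cell (1,3); t to first gridline: x 1.9705, y 0.8489 (then +3.8637 / +1.0353)
    (1,4) via y @ 0.8489
    (1,5) via y @ 1.8842
    (0,5) via x @ 1.9705  # hit
  → r_2 = 1.9705
beam 3: φ=45°, α=150°
  direction (-0.8660, 0.5000); cell (1,3); t to first gridline: x 0.5889, y 1.6400 (then +1.1547 / +2.0000)
    (0,3) via x @ 0.5889  # hit
  → r_3 = 0.5889

ranges = [3.2563, 1.9705, 0.5889]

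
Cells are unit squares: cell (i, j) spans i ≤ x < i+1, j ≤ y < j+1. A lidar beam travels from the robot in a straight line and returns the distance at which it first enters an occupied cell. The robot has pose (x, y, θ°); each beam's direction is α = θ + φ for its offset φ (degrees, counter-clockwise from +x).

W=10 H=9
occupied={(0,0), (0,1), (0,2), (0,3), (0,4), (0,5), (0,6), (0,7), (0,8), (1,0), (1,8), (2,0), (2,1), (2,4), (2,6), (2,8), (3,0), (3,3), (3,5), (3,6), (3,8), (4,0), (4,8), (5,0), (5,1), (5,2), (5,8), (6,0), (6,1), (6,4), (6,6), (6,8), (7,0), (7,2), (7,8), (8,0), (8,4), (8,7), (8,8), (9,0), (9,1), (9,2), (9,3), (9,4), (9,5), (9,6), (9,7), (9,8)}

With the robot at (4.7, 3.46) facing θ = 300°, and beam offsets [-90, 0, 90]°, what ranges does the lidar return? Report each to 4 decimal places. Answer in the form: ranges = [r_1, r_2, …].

ranges = [0.8083, 0.6000, 1.5011]

beam 1: φ=-90°, α=210°
  dir = (cos 210°, sin 210°) = (-0.8660, -0.5000); from cell (4,3)
  next x-line at t=0.8083, next y-line at t=0.9200; Δt_x=1.1547, Δt_y=2.0000
    x: enter (3,3) at t=0.8083 ← occupied
  → r_1 = 0.8083
beam 2: φ=0°, α=300°
  dir = (cos 300°, sin 300°) = (0.5000, -0.8660); from cell (4,3)
  next x-line at t=0.6000, next y-line at t=0.5312; Δt_x=2.0000, Δt_y=1.1547
    y: enter (4,2) at t=0.5312
    x: enter (5,2) at t=0.6000 ← occupied
  → r_2 = 0.6000
beam 3: φ=90°, α=30°
  dir = (cos 30°, sin 30°) = (0.8660, 0.5000); from cell (4,3)
  next x-line at t=0.3464, next y-line at t=1.0800; Δt_x=1.1547, Δt_y=2.0000
    x: enter (5,3) at t=0.3464
    y: enter (5,4) at t=1.0800
    x: enter (6,4) at t=1.5011 ← occupied
  → r_3 = 1.5011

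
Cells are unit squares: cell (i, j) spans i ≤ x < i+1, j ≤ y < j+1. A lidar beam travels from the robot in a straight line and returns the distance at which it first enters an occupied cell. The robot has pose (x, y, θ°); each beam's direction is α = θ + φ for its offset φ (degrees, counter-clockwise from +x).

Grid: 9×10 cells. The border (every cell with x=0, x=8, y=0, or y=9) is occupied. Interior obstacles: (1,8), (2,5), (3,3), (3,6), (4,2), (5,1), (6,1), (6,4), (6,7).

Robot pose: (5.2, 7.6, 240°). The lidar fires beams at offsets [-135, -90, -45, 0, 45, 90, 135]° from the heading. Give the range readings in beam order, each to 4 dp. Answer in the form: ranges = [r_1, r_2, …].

beam 1: φ=-135°, α=105°
  direction (-0.2588, 0.9659); cell (5,7); t to first gridline: x 0.7727, y 0.4141 (then +3.8637 / +1.0353)
    (5,8) via y @ 0.4141
    (4,8) via x @ 0.7727
    (4,9) via y @ 1.4494  # hit
  → r_1 = 1.4494
beam 2: φ=-90°, α=150°
  direction (-0.8660, 0.5000); cell (5,7); t to first gridline: x 0.2309, y 0.8000 (then +1.1547 / +2.0000)
    (4,7) via x @ 0.2309
    (4,8) via y @ 0.8000
    (3,8) via x @ 1.3856
    (2,8) via x @ 2.5403
    (2,9) via y @ 2.8000  # hit
  → r_2 = 2.8000
beam 3: φ=-45°, α=195°
  direction (-0.9659, -0.2588); cell (5,7); t to first gridline: x 0.2071, y 2.3182 (then +1.0353 / +3.8637)
    (4,7) via x @ 0.2071
    (3,7) via x @ 1.2423
    (2,7) via x @ 2.2776
    (2,6) via y @ 2.3182
    (1,6) via x @ 3.3129
    (0,6) via x @ 4.3482  # hit
  → r_3 = 4.3482
beam 4: φ=0°, α=240°
  direction (-0.5000, -0.8660); cell (5,7); t to first gridline: x 0.4000, y 0.6928 (then +2.0000 / +1.1547)
    (4,7) via x @ 0.4000
    (4,6) via y @ 0.6928
    (4,5) via y @ 1.8475
    (3,5) via x @ 2.4000
    (3,4) via y @ 3.0022
    (3,3) via y @ 4.1569  # hit
  → r_4 = 4.1569
beam 5: φ=45°, α=285°
  direction (0.2588, -0.9659); cell (5,7); t to first gridline: x 3.0910, y 0.6212 (then +3.8637 / +1.0353)
    (5,6) via y @ 0.6212
    (5,5) via y @ 1.6564
    (5,4) via y @ 2.6917
    (6,4) via x @ 3.0910  # hit
  → r_5 = 3.0910
beam 6: φ=90°, α=330°
  direction (0.8660, -0.5000); cell (5,7); t to first gridline: x 0.9238, y 1.2000 (then +1.1547 / +2.0000)
    (6,7) via x @ 0.9238  # hit
  → r_6 = 0.9238
beam 7: φ=135°, α=15°
  direction (0.9659, 0.2588); cell (5,7); t to first gridline: x 0.8282, y 1.5455 (then +1.0353 / +3.8637)
    (6,7) via x @ 0.8282  # hit
  → r_7 = 0.8282

ranges = [1.4494, 2.8000, 4.3482, 4.1569, 3.0910, 0.9238, 0.8282]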